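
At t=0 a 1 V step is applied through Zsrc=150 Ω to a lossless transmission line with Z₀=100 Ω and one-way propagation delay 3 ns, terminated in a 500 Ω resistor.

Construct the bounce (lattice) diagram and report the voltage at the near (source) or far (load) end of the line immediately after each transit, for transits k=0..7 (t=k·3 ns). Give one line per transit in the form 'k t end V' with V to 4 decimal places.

0 0 source 0.4000
1 3 load 0.6667
2 6 source 0.7200
3 9 load 0.7556
4 12 source 0.7627
5 15 load 0.7674
6 18 source 0.7684
7 21 load 0.7690

Γ_L=0.666667, Γ_S=0.200000; launch V₁=1·100/250=0.400000
k=0 src: V=0.4000
k=1 load: inc=0.400000, refl=0.400000·0.666667=0.2667; V=0.000000+0.400000+0.266667=0.6667
k=2 src: inc=0.266667, refl=0.266667·0.200000=0.0533; V=0.400000+0.266667+0.053333=0.7200
k=3 load: inc=0.053333, refl=0.053333·0.666667=0.0356; V=0.666667+0.053333+0.035556=0.7556
k=4 src: inc=0.035556, refl=0.035556·0.200000=0.0071; V=0.720000+0.035556+0.007111=0.7627
k=5 load: inc=0.007111, refl=0.007111·0.666667=0.0047; V=0.755556+0.007111+0.004741=0.7674
k=6 src: inc=0.004741, refl=0.004741·0.200000=0.0009; V=0.762667+0.004741+0.000948=0.7684
k=7 load: inc=0.000948, refl=0.000948·0.666667=0.0006; V=0.767407+0.000948+0.000632=0.7690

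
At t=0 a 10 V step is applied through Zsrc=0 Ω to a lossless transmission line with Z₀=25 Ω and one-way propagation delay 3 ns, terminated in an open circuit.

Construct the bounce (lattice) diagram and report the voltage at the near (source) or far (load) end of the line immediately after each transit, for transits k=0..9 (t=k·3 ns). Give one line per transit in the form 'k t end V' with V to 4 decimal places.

Γ_L=1.000000, Γ_S=-1.000000; launch V₁=10·25/25=10.000000
k=0 src: V=10.0000
k=1 load: inc=10.000000, refl=10.000000·1.000000=10.0000; V=0.000000+10.000000+10.000000=20.0000
k=2 src: inc=10.000000, refl=10.000000·-1.000000=-10.0000; V=10.000000+10.000000+-10.000000=10.0000
k=3 load: inc=-10.000000, refl=-10.000000·1.000000=-10.0000; V=20.000000+-10.000000+-10.000000=0.0000
k=4 src: inc=-10.000000, refl=-10.000000·-1.000000=10.0000; V=10.000000+-10.000000+10.000000=10.0000
k=5 load: inc=10.000000, refl=10.000000·1.000000=10.0000; V=0.000000+10.000000+10.000000=20.0000
k=6 src: inc=10.000000, refl=10.000000·-1.000000=-10.0000; V=10.000000+10.000000+-10.000000=10.0000
k=7 load: inc=-10.000000, refl=-10.000000·1.000000=-10.0000; V=20.000000+-10.000000+-10.000000=0.0000
k=8 src: inc=-10.000000, refl=-10.000000·-1.000000=10.0000; V=10.000000+-10.000000+10.000000=10.0000
k=9 load: inc=10.000000, refl=10.000000·1.000000=10.0000; V=0.000000+10.000000+10.000000=20.0000

0 0 source 10.0000
1 3 load 20.0000
2 6 source 10.0000
3 9 load 0.0000
4 12 source 10.0000
5 15 load 20.0000
6 18 source 10.0000
7 21 load 0.0000
8 24 source 10.0000
9 27 load 20.0000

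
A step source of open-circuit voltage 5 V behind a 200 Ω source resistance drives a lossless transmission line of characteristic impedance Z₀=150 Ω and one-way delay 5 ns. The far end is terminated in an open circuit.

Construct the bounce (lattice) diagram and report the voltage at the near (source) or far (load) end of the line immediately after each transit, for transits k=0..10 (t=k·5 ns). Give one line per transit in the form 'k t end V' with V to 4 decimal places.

0 0 source 2.1429
1 5 load 4.2857
2 10 source 4.5918
3 15 load 4.8980
4 20 source 4.9417
5 25 load 4.9854
6 30 source 4.9917
7 35 load 4.9979
8 40 source 4.9988
9 45 load 4.9997
10 50 source 4.9998

Γ_L=1.000000, Γ_S=0.142857; launch V₁=5·150/350=2.142857
k=0 src: V=2.1429
k=1 load: inc=2.142857, refl=2.142857·1.000000=2.1429; V=0.000000+2.142857+2.142857=4.2857
k=2 src: inc=2.142857, refl=2.142857·0.142857=0.3061; V=2.142857+2.142857+0.306122=4.5918
k=3 load: inc=0.306122, refl=0.306122·1.000000=0.3061; V=4.285714+0.306122+0.306122=4.8980
k=4 src: inc=0.306122, refl=0.306122·0.142857=0.0437; V=4.591837+0.306122+0.043732=4.9417
k=5 load: inc=0.043732, refl=0.043732·1.000000=0.0437; V=4.897959+0.043732+0.043732=4.9854
k=6 src: inc=0.043732, refl=0.043732·0.142857=0.0062; V=4.941691+0.043732+0.006247=4.9917
k=7 load: inc=0.006247, refl=0.006247·1.000000=0.0062; V=4.985423+0.006247+0.006247=4.9979
k=8 src: inc=0.006247, refl=0.006247·0.142857=0.0009; V=4.991670+0.006247+0.000892=4.9988
k=9 load: inc=0.000892, refl=0.000892·1.000000=0.0009; V=4.997918+0.000892+0.000892=4.9997
k=10 src: inc=0.000892, refl=0.000892·0.142857=0.0001; V=4.998810+0.000892+0.000127=4.9998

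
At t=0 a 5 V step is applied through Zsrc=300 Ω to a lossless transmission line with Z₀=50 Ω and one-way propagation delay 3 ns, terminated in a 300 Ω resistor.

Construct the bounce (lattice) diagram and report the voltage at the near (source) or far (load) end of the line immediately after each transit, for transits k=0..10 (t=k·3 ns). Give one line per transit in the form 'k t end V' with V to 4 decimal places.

0 0 source 0.7143
1 3 load 1.2245
2 6 source 1.5889
3 9 load 1.8492
4 12 source 2.0352
5 15 load 2.1680
6 18 source 2.2628
7 21 load 2.3306
8 24 source 2.3790
9 27 load 2.4136
10 30 source 2.4383

Γ_L=0.714286, Γ_S=0.714286; launch V₁=5·50/350=0.714286
k=0 src: V=0.7143
k=1 load: inc=0.714286, refl=0.714286·0.714286=0.5102; V=0.000000+0.714286+0.510204=1.2245
k=2 src: inc=0.510204, refl=0.510204·0.714286=0.3644; V=0.714286+0.510204+0.364431=1.5889
k=3 load: inc=0.364431, refl=0.364431·0.714286=0.2603; V=1.224490+0.364431+0.260308=1.8492
k=4 src: inc=0.260308, refl=0.260308·0.714286=0.1859; V=1.588921+0.260308+0.185934=2.0352
k=5 load: inc=0.185934, refl=0.185934·0.714286=0.1328; V=1.849229+0.185934+0.132810=2.1680
k=6 src: inc=0.132810, refl=0.132810·0.714286=0.0949; V=2.035164+0.132810+0.094865=2.2628
k=7 load: inc=0.094865, refl=0.094865·0.714286=0.0678; V=2.167974+0.094865+0.067760=2.3306
k=8 src: inc=0.067760, refl=0.067760·0.714286=0.0484; V=2.262839+0.067760+0.048400=2.3790
k=9 load: inc=0.048400, refl=0.048400·0.714286=0.0346; V=2.330599+0.048400+0.034572=2.4136
k=10 src: inc=0.034572, refl=0.034572·0.714286=0.0247; V=2.378999+0.034572+0.024694=2.4383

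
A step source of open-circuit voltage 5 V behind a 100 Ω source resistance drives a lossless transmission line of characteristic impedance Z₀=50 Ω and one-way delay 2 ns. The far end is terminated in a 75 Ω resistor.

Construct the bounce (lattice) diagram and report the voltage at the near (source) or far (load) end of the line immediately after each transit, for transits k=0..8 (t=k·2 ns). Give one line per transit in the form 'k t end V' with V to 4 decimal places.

0 0 source 1.6667
1 2 load 2.0000
2 4 source 2.1111
3 6 load 2.1333
4 8 source 2.1407
5 10 load 2.1422
6 12 source 2.1427
7 14 load 2.1428
8 16 source 2.1428

Γ_L=0.200000, Γ_S=0.333333; launch V₁=5·50/150=1.666667
k=0 src: V=1.6667
k=1 load: inc=1.666667, refl=1.666667·0.200000=0.3333; V=0.000000+1.666667+0.333333=2.0000
k=2 src: inc=0.333333, refl=0.333333·0.333333=0.1111; V=1.666667+0.333333+0.111111=2.1111
k=3 load: inc=0.111111, refl=0.111111·0.200000=0.0222; V=2.000000+0.111111+0.022222=2.1333
k=4 src: inc=0.022222, refl=0.022222·0.333333=0.0074; V=2.111111+0.022222+0.007407=2.1407
k=5 load: inc=0.007407, refl=0.007407·0.200000=0.0015; V=2.133333+0.007407+0.001481=2.1422
k=6 src: inc=0.001481, refl=0.001481·0.333333=0.0005; V=2.140741+0.001481+0.000494=2.1427
k=7 load: inc=0.000494, refl=0.000494·0.200000=0.0001; V=2.142222+0.000494+0.000099=2.1428
k=8 src: inc=0.000099, refl=0.000099·0.333333=0.0000; V=2.142716+0.000099+0.000033=2.1428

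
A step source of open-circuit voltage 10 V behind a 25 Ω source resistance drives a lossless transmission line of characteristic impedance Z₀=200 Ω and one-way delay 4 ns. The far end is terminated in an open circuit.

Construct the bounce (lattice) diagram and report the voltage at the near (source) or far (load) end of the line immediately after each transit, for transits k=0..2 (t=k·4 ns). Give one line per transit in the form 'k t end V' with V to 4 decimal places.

Γ_L=1.000000, Γ_S=-0.777778; launch V₁=10·200/225=8.888889
k=0 src: V=8.8889
k=1 load: inc=8.888889, refl=8.888889·1.000000=8.8889; V=0.000000+8.888889+8.888889=17.7778
k=2 src: inc=8.888889, refl=8.888889·-0.777778=-6.9136; V=8.888889+8.888889+-6.913580=10.8642

0 0 source 8.8889
1 4 load 17.7778
2 8 source 10.8642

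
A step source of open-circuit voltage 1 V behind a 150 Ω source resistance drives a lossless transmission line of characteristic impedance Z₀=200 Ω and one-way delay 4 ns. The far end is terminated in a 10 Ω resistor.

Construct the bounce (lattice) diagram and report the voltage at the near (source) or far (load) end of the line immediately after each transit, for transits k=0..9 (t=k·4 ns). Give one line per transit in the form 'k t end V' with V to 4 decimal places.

0 0 source 0.5714
1 4 load 0.0544
2 8 source 0.1283
3 12 load 0.0615
4 16 source 0.0710
5 20 load 0.0624
6 24 source 0.0636
7 28 load 0.0625
8 32 source 0.0626
9 36 load 0.0625

Γ_L=-0.904762, Γ_S=-0.142857; launch V₁=1·200/350=0.571429
k=0 src: V=0.5714
k=1 load: inc=0.571429, refl=0.571429·-0.904762=-0.5170; V=0.000000+0.571429+-0.517007=0.0544
k=2 src: inc=-0.517007, refl=-0.517007·-0.142857=0.0739; V=0.571429+-0.517007+0.073858=0.1283
k=3 load: inc=0.073858, refl=0.073858·-0.904762=-0.0668; V=0.054422+0.073858+-0.066824=0.0615
k=4 src: inc=-0.066824, refl=-0.066824·-0.142857=0.0095; V=0.128280+-0.066824+0.009546=0.0710
k=5 load: inc=0.009546, refl=0.009546·-0.904762=-0.0086; V=0.061456+0.009546+-0.008637=0.0624
k=6 src: inc=-0.008637, refl=-0.008637·-0.142857=0.0012; V=0.071002+-0.008637+0.001234=0.0636
k=7 load: inc=0.001234, refl=0.001234·-0.904762=-0.0011; V=0.062365+0.001234+-0.001116=0.0625
k=8 src: inc=-0.001116, refl=-0.001116·-0.142857=0.0002; V=0.063599+-0.001116+0.000159=0.0626
k=9 load: inc=0.000159, refl=0.000159·-0.904762=-0.0001; V=0.062483+0.000159+-0.000144=0.0625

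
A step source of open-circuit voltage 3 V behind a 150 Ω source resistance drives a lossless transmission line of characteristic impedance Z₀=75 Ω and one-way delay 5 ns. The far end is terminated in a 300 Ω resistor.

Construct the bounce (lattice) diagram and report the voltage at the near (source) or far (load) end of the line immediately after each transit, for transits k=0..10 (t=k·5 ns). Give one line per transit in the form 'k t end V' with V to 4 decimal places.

Γ_L=0.600000, Γ_S=0.333333; launch V₁=3·75/225=1.000000
k=0 src: V=1.0000
k=1 load: inc=1.000000, refl=1.000000·0.600000=0.6000; V=0.000000+1.000000+0.600000=1.6000
k=2 src: inc=0.600000, refl=0.600000·0.333333=0.2000; V=1.000000+0.600000+0.200000=1.8000
k=3 load: inc=0.200000, refl=0.200000·0.600000=0.1200; V=1.600000+0.200000+0.120000=1.9200
k=4 src: inc=0.120000, refl=0.120000·0.333333=0.0400; V=1.800000+0.120000+0.040000=1.9600
k=5 load: inc=0.040000, refl=0.040000·0.600000=0.0240; V=1.920000+0.040000+0.024000=1.9840
k=6 src: inc=0.024000, refl=0.024000·0.333333=0.0080; V=1.960000+0.024000+0.008000=1.9920
k=7 load: inc=0.008000, refl=0.008000·0.600000=0.0048; V=1.984000+0.008000+0.004800=1.9968
k=8 src: inc=0.004800, refl=0.004800·0.333333=0.0016; V=1.992000+0.004800+0.001600=1.9984
k=9 load: inc=0.001600, refl=0.001600·0.600000=0.0010; V=1.996800+0.001600+0.000960=1.9994
k=10 src: inc=0.000960, refl=0.000960·0.333333=0.0003; V=1.998400+0.000960+0.000320=1.9997

0 0 source 1.0000
1 5 load 1.6000
2 10 source 1.8000
3 15 load 1.9200
4 20 source 1.9600
5 25 load 1.9840
6 30 source 1.9920
7 35 load 1.9968
8 40 source 1.9984
9 45 load 1.9994
10 50 source 1.9997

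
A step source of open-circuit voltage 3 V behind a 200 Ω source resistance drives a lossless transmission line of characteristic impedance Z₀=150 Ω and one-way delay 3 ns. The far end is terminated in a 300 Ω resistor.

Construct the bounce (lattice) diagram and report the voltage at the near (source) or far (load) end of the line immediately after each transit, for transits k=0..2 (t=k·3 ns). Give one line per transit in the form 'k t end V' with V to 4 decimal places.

0 0 source 1.2857
1 3 load 1.7143
2 6 source 1.7755

Γ_L=0.333333, Γ_S=0.142857; launch V₁=3·150/350=1.285714
k=0 src: V=1.2857
k=1 load: inc=1.285714, refl=1.285714·0.333333=0.4286; V=0.000000+1.285714+0.428571=1.7143
k=2 src: inc=0.428571, refl=0.428571·0.142857=0.0612; V=1.285714+0.428571+0.061224=1.7755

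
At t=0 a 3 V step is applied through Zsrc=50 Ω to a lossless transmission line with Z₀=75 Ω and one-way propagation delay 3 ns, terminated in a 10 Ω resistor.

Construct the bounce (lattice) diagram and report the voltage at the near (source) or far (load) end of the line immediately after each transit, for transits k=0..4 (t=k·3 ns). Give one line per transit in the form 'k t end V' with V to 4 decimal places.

0 0 source 1.8000
1 3 load 0.4235
2 6 source 0.6988
3 9 load 0.4883
4 12 source 0.5304

Γ_L=-0.764706, Γ_S=-0.200000; launch V₁=3·75/125=1.800000
k=0 src: V=1.8000
k=1 load: inc=1.800000, refl=1.800000·-0.764706=-1.3765; V=0.000000+1.800000+-1.376471=0.4235
k=2 src: inc=-1.376471, refl=-1.376471·-0.200000=0.2753; V=1.800000+-1.376471+0.275294=0.6988
k=3 load: inc=0.275294, refl=0.275294·-0.764706=-0.2105; V=0.423529+0.275294+-0.210519=0.4883
k=4 src: inc=-0.210519, refl=-0.210519·-0.200000=0.0421; V=0.698824+-0.210519+0.042104=0.5304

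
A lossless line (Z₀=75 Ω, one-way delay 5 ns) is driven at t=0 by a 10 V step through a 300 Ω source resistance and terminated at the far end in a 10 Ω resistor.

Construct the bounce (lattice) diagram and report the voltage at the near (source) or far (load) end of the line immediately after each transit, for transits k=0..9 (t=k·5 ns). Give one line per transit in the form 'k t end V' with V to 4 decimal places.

0 0 source 2.0000
1 5 load 0.4706
2 10 source -0.4471
3 15 load 0.2547
4 20 source 0.6757
5 25 load 0.3537
6 30 source 0.1606
7 35 load 0.3083
8 40 source 0.3969
9 45 load 0.3291

Γ_L=-0.764706, Γ_S=0.600000; launch V₁=10·75/375=2.000000
k=0 src: V=2.0000
k=1 load: inc=2.000000, refl=2.000000·-0.764706=-1.5294; V=0.000000+2.000000+-1.529412=0.4706
k=2 src: inc=-1.529412, refl=-1.529412·0.600000=-0.9176; V=2.000000+-1.529412+-0.917647=-0.4471
k=3 load: inc=-0.917647, refl=-0.917647·-0.764706=0.7017; V=0.470588+-0.917647+0.701730=0.2547
k=4 src: inc=0.701730, refl=0.701730·0.600000=0.4210; V=-0.447059+0.701730+0.421038=0.6757
k=5 load: inc=0.421038, refl=0.421038·-0.764706=-0.3220; V=0.254671+0.421038+-0.321970=0.3537
k=6 src: inc=-0.321970, refl=-0.321970·0.600000=-0.1932; V=0.675709+-0.321970+-0.193182=0.1606
k=7 load: inc=-0.193182, refl=-0.193182·-0.764706=0.1477; V=0.353739+-0.193182+0.147728=0.3083
k=8 src: inc=0.147728, refl=0.147728·0.600000=0.0886; V=0.160557+0.147728+0.088637=0.3969
k=9 load: inc=0.088637, refl=0.088637·-0.764706=-0.0678; V=0.308284+0.088637+-0.067781=0.3291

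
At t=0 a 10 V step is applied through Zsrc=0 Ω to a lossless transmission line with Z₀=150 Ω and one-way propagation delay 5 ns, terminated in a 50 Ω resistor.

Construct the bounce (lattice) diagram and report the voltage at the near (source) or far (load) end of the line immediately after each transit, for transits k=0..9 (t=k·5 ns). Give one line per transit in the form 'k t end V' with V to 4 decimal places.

0 0 source 10.0000
1 5 load 5.0000
2 10 source 10.0000
3 15 load 7.5000
4 20 source 10.0000
5 25 load 8.7500
6 30 source 10.0000
7 35 load 9.3750
8 40 source 10.0000
9 45 load 9.6875

Γ_L=-0.500000, Γ_S=-1.000000; launch V₁=10·150/150=10.000000
k=0 src: V=10.0000
k=1 load: inc=10.000000, refl=10.000000·-0.500000=-5.0000; V=0.000000+10.000000+-5.000000=5.0000
k=2 src: inc=-5.000000, refl=-5.000000·-1.000000=5.0000; V=10.000000+-5.000000+5.000000=10.0000
k=3 load: inc=5.000000, refl=5.000000·-0.500000=-2.5000; V=5.000000+5.000000+-2.500000=7.5000
k=4 src: inc=-2.500000, refl=-2.500000·-1.000000=2.5000; V=10.000000+-2.500000+2.500000=10.0000
k=5 load: inc=2.500000, refl=2.500000·-0.500000=-1.2500; V=7.500000+2.500000+-1.250000=8.7500
k=6 src: inc=-1.250000, refl=-1.250000·-1.000000=1.2500; V=10.000000+-1.250000+1.250000=10.0000
k=7 load: inc=1.250000, refl=1.250000·-0.500000=-0.6250; V=8.750000+1.250000+-0.625000=9.3750
k=8 src: inc=-0.625000, refl=-0.625000·-1.000000=0.6250; V=10.000000+-0.625000+0.625000=10.0000
k=9 load: inc=0.625000, refl=0.625000·-0.500000=-0.3125; V=9.375000+0.625000+-0.312500=9.6875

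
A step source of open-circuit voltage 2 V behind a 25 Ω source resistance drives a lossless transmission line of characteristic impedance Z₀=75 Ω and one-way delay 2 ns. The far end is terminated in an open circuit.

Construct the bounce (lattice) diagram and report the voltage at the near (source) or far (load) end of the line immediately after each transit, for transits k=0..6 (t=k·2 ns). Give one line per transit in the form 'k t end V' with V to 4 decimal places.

0 0 source 1.5000
1 2 load 3.0000
2 4 source 2.2500
3 6 load 1.5000
4 8 source 1.8750
5 10 load 2.2500
6 12 source 2.0625

Γ_L=1.000000, Γ_S=-0.500000; launch V₁=2·75/100=1.500000
k=0 src: V=1.5000
k=1 load: inc=1.500000, refl=1.500000·1.000000=1.5000; V=0.000000+1.500000+1.500000=3.0000
k=2 src: inc=1.500000, refl=1.500000·-0.500000=-0.7500; V=1.500000+1.500000+-0.750000=2.2500
k=3 load: inc=-0.750000, refl=-0.750000·1.000000=-0.7500; V=3.000000+-0.750000+-0.750000=1.5000
k=4 src: inc=-0.750000, refl=-0.750000·-0.500000=0.3750; V=2.250000+-0.750000+0.375000=1.8750
k=5 load: inc=0.375000, refl=0.375000·1.000000=0.3750; V=1.500000+0.375000+0.375000=2.2500
k=6 src: inc=0.375000, refl=0.375000·-0.500000=-0.1875; V=1.875000+0.375000+-0.187500=2.0625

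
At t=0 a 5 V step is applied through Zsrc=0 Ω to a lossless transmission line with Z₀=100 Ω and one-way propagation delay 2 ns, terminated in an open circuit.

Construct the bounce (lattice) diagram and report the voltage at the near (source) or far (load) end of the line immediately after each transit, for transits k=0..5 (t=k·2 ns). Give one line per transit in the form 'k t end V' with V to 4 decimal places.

0 0 source 5.0000
1 2 load 10.0000
2 4 source 5.0000
3 6 load 0.0000
4 8 source 5.0000
5 10 load 10.0000

Γ_L=1.000000, Γ_S=-1.000000; launch V₁=5·100/100=5.000000
k=0 src: V=5.0000
k=1 load: inc=5.000000, refl=5.000000·1.000000=5.0000; V=0.000000+5.000000+5.000000=10.0000
k=2 src: inc=5.000000, refl=5.000000·-1.000000=-5.0000; V=5.000000+5.000000+-5.000000=5.0000
k=3 load: inc=-5.000000, refl=-5.000000·1.000000=-5.0000; V=10.000000+-5.000000+-5.000000=0.0000
k=4 src: inc=-5.000000, refl=-5.000000·-1.000000=5.0000; V=5.000000+-5.000000+5.000000=5.0000
k=5 load: inc=5.000000, refl=5.000000·1.000000=5.0000; V=0.000000+5.000000+5.000000=10.0000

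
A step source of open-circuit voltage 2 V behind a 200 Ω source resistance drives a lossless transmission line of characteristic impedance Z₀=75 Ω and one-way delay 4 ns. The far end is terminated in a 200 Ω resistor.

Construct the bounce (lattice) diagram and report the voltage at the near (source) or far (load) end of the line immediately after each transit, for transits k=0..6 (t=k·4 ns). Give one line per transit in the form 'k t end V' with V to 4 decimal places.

0 0 source 0.5455
1 4 load 0.7934
2 8 source 0.9061
3 12 load 0.9573
4 16 source 0.9806
5 20 load 0.9912
6 24 source 0.9960

Γ_L=0.454545, Γ_S=0.454545; launch V₁=2·75/275=0.545455
k=0 src: V=0.5455
k=1 load: inc=0.545455, refl=0.545455·0.454545=0.2479; V=0.000000+0.545455+0.247934=0.7934
k=2 src: inc=0.247934, refl=0.247934·0.454545=0.1127; V=0.545455+0.247934+0.112697=0.9061
k=3 load: inc=0.112697, refl=0.112697·0.454545=0.0512; V=0.793388+0.112697+0.051226=0.9573
k=4 src: inc=0.051226, refl=0.051226·0.454545=0.0233; V=0.906086+0.051226+0.023285=0.9806
k=5 load: inc=0.023285, refl=0.023285·0.454545=0.0106; V=0.957312+0.023285+0.010584=0.9912
k=6 src: inc=0.010584, refl=0.010584·0.454545=0.0048; V=0.980596+0.010584+0.004811=0.9960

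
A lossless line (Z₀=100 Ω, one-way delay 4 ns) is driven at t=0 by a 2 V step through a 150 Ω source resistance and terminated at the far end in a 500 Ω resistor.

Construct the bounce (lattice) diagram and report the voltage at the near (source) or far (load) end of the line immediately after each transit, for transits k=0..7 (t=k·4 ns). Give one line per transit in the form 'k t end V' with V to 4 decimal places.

Γ_L=0.666667, Γ_S=0.200000; launch V₁=2·100/250=0.800000
k=0 src: V=0.8000
k=1 load: inc=0.800000, refl=0.800000·0.666667=0.5333; V=0.000000+0.800000+0.533333=1.3333
k=2 src: inc=0.533333, refl=0.533333·0.200000=0.1067; V=0.800000+0.533333+0.106667=1.4400
k=3 load: inc=0.106667, refl=0.106667·0.666667=0.0711; V=1.333333+0.106667+0.071111=1.5111
k=4 src: inc=0.071111, refl=0.071111·0.200000=0.0142; V=1.440000+0.071111+0.014222=1.5253
k=5 load: inc=0.014222, refl=0.014222·0.666667=0.0095; V=1.511111+0.014222+0.009481=1.5348
k=6 src: inc=0.009481, refl=0.009481·0.200000=0.0019; V=1.525333+0.009481+0.001896=1.5367
k=7 load: inc=0.001896, refl=0.001896·0.666667=0.0013; V=1.534815+0.001896+0.001264=1.5380

0 0 source 0.8000
1 4 load 1.3333
2 8 source 1.4400
3 12 load 1.5111
4 16 source 1.5253
5 20 load 1.5348
6 24 source 1.5367
7 28 load 1.5380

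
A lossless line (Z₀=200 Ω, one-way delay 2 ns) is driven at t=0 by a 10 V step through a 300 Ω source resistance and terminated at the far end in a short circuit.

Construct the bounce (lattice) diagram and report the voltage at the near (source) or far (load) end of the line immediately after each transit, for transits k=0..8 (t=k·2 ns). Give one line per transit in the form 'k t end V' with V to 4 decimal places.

Γ_L=-1.000000, Γ_S=0.200000; launch V₁=10·200/500=4.000000
k=0 src: V=4.0000
k=1 load: inc=4.000000, refl=4.000000·-1.000000=-4.0000; V=0.000000+4.000000+-4.000000=0.0000
k=2 src: inc=-4.000000, refl=-4.000000·0.200000=-0.8000; V=4.000000+-4.000000+-0.800000=-0.8000
k=3 load: inc=-0.800000, refl=-0.800000·-1.000000=0.8000; V=0.000000+-0.800000+0.800000=0.0000
k=4 src: inc=0.800000, refl=0.800000·0.200000=0.1600; V=-0.800000+0.800000+0.160000=0.1600
k=5 load: inc=0.160000, refl=0.160000·-1.000000=-0.1600; V=0.000000+0.160000+-0.160000=0.0000
k=6 src: inc=-0.160000, refl=-0.160000·0.200000=-0.0320; V=0.160000+-0.160000+-0.032000=-0.0320
k=7 load: inc=-0.032000, refl=-0.032000·-1.000000=0.0320; V=0.000000+-0.032000+0.032000=0.0000
k=8 src: inc=0.032000, refl=0.032000·0.200000=0.0064; V=-0.032000+0.032000+0.006400=0.0064

0 0 source 4.0000
1 2 load 0.0000
2 4 source -0.8000
3 6 load 0.0000
4 8 source 0.1600
5 10 load 0.0000
6 12 source -0.0320
7 14 load 0.0000
8 16 source 0.0064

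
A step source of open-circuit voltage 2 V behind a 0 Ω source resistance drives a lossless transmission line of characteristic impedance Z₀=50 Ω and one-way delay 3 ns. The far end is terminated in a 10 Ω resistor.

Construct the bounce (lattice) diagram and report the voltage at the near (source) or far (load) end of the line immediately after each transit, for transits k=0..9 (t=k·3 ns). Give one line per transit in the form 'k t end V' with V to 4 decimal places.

0 0 source 2.0000
1 3 load 0.6667
2 6 source 2.0000
3 9 load 1.1111
4 12 source 2.0000
5 15 load 1.4074
6 18 source 2.0000
7 21 load 1.6049
8 24 source 2.0000
9 27 load 1.7366

Γ_L=-0.666667, Γ_S=-1.000000; launch V₁=2·50/50=2.000000
k=0 src: V=2.0000
k=1 load: inc=2.000000, refl=2.000000·-0.666667=-1.3333; V=0.000000+2.000000+-1.333333=0.6667
k=2 src: inc=-1.333333, refl=-1.333333·-1.000000=1.3333; V=2.000000+-1.333333+1.333333=2.0000
k=3 load: inc=1.333333, refl=1.333333·-0.666667=-0.8889; V=0.666667+1.333333+-0.888889=1.1111
k=4 src: inc=-0.888889, refl=-0.888889·-1.000000=0.8889; V=2.000000+-0.888889+0.888889=2.0000
k=5 load: inc=0.888889, refl=0.888889·-0.666667=-0.5926; V=1.111111+0.888889+-0.592593=1.4074
k=6 src: inc=-0.592593, refl=-0.592593·-1.000000=0.5926; V=2.000000+-0.592593+0.592593=2.0000
k=7 load: inc=0.592593, refl=0.592593·-0.666667=-0.3951; V=1.407407+0.592593+-0.395062=1.6049
k=8 src: inc=-0.395062, refl=-0.395062·-1.000000=0.3951; V=2.000000+-0.395062+0.395062=2.0000
k=9 load: inc=0.395062, refl=0.395062·-0.666667=-0.2634; V=1.604938+0.395062+-0.263374=1.7366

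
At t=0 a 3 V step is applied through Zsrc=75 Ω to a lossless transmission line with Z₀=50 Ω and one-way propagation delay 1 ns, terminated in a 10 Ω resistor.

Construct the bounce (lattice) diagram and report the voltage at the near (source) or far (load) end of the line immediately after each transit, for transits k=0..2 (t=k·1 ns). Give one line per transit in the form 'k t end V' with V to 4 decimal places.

0 0 source 1.2000
1 1 load 0.4000
2 2 source 0.2400

Γ_L=-0.666667, Γ_S=0.200000; launch V₁=3·50/125=1.200000
k=0 src: V=1.2000
k=1 load: inc=1.200000, refl=1.200000·-0.666667=-0.8000; V=0.000000+1.200000+-0.800000=0.4000
k=2 src: inc=-0.800000, refl=-0.800000·0.200000=-0.1600; V=1.200000+-0.800000+-0.160000=0.2400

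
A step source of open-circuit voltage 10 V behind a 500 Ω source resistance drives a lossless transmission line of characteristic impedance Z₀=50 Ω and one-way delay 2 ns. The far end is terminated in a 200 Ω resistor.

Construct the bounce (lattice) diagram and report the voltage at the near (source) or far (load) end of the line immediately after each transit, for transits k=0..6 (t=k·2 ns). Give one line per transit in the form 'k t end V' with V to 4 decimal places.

0 0 source 0.9091
1 2 load 1.4545
2 4 source 1.9008
3 6 load 2.1686
4 8 source 2.3877
5 10 load 2.5191
6 12 source 2.6267

Γ_L=0.600000, Γ_S=0.818182; launch V₁=10·50/550=0.909091
k=0 src: V=0.9091
k=1 load: inc=0.909091, refl=0.909091·0.600000=0.5455; V=0.000000+0.909091+0.545455=1.4545
k=2 src: inc=0.545455, refl=0.545455·0.818182=0.4463; V=0.909091+0.545455+0.446281=1.9008
k=3 load: inc=0.446281, refl=0.446281·0.600000=0.2678; V=1.454545+0.446281+0.267769=2.1686
k=4 src: inc=0.267769, refl=0.267769·0.818182=0.2191; V=1.900826+0.267769+0.219083=2.3877
k=5 load: inc=0.219083, refl=0.219083·0.600000=0.1315; V=2.168595+0.219083+0.131450=2.5191
k=6 src: inc=0.131450, refl=0.131450·0.818182=0.1076; V=2.387678+0.131450+0.107550=2.6267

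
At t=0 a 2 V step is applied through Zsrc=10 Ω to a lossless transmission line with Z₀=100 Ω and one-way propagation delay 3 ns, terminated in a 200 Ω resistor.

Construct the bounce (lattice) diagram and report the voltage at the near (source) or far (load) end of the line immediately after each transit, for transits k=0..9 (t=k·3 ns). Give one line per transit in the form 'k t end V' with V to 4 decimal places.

Γ_L=0.333333, Γ_S=-0.818182; launch V₁=2·100/110=1.818182
k=0 src: V=1.8182
k=1 load: inc=1.818182, refl=1.818182·0.333333=0.6061; V=0.000000+1.818182+0.606061=2.4242
k=2 src: inc=0.606061, refl=0.606061·-0.818182=-0.4959; V=1.818182+0.606061+-0.495868=1.9284
k=3 load: inc=-0.495868, refl=-0.495868·0.333333=-0.1653; V=2.424242+-0.495868+-0.165289=1.7631
k=4 src: inc=-0.165289, refl=-0.165289·-0.818182=0.1352; V=1.928375+-0.165289+0.135237=1.8983
k=5 load: inc=0.135237, refl=0.135237·0.333333=0.0451; V=1.763085+0.135237+0.045079=1.9434
k=6 src: inc=0.045079, refl=0.045079·-0.818182=-0.0369; V=1.898322+0.045079+-0.036883=1.9065
k=7 load: inc=-0.036883, refl=-0.036883·0.333333=-0.0123; V=1.943401+-0.036883+-0.012294=1.8942
k=8 src: inc=-0.012294, refl=-0.012294·-0.818182=0.0101; V=1.906518+-0.012294+0.010059=1.9043
k=9 load: inc=0.010059, refl=0.010059·0.333333=0.0034; V=1.894224+0.010059+0.003353=1.9076

0 0 source 1.8182
1 3 load 2.4242
2 6 source 1.9284
3 9 load 1.7631
4 12 source 1.8983
5 15 load 1.9434
6 18 source 1.9065
7 21 load 1.8942
8 24 source 1.9043
9 27 load 1.9076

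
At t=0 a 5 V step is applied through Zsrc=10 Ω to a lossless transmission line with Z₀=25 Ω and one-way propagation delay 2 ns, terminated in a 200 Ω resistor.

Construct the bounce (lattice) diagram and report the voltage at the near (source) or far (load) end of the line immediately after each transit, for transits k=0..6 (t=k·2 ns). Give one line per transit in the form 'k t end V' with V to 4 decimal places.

0 0 source 3.5714
1 2 load 6.3492
2 4 source 5.1587
3 6 load 4.2328
4 8 source 4.6296
5 10 load 4.9383
6 12 source 4.8060

Γ_L=0.777778, Γ_S=-0.428571; launch V₁=5·25/35=3.571429
k=0 src: V=3.5714
k=1 load: inc=3.571429, refl=3.571429·0.777778=2.7778; V=0.000000+3.571429+2.777778=6.3492
k=2 src: inc=2.777778, refl=2.777778·-0.428571=-1.1905; V=3.571429+2.777778+-1.190476=5.1587
k=3 load: inc=-1.190476, refl=-1.190476·0.777778=-0.9259; V=6.349206+-1.190476+-0.925926=4.2328
k=4 src: inc=-0.925926, refl=-0.925926·-0.428571=0.3968; V=5.158730+-0.925926+0.396825=4.6296
k=5 load: inc=0.396825, refl=0.396825·0.777778=0.3086; V=4.232804+0.396825+0.308642=4.9383
k=6 src: inc=0.308642, refl=0.308642·-0.428571=-0.1323; V=4.629630+0.308642+-0.132275=4.8060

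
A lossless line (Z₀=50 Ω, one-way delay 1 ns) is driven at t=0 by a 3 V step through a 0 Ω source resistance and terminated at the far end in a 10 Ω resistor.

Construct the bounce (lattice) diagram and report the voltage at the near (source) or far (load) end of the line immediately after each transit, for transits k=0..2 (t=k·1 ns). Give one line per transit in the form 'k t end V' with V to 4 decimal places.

Γ_L=-0.666667, Γ_S=-1.000000; launch V₁=3·50/50=3.000000
k=0 src: V=3.0000
k=1 load: inc=3.000000, refl=3.000000·-0.666667=-2.0000; V=0.000000+3.000000+-2.000000=1.0000
k=2 src: inc=-2.000000, refl=-2.000000·-1.000000=2.0000; V=3.000000+-2.000000+2.000000=3.0000

0 0 source 3.0000
1 1 load 1.0000
2 2 source 3.0000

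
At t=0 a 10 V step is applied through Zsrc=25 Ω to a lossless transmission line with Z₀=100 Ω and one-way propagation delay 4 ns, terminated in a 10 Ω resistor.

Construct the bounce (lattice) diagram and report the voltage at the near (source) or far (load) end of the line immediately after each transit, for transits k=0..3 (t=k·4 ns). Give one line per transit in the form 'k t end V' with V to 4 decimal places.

Γ_L=-0.818182, Γ_S=-0.600000; launch V₁=10·100/125=8.000000
k=0 src: V=8.0000
k=1 load: inc=8.000000, refl=8.000000·-0.818182=-6.5455; V=0.000000+8.000000+-6.545455=1.4545
k=2 src: inc=-6.545455, refl=-6.545455·-0.600000=3.9273; V=8.000000+-6.545455+3.927273=5.3818
k=3 load: inc=3.927273, refl=3.927273·-0.818182=-3.2132; V=1.454545+3.927273+-3.213223=2.1686

0 0 source 8.0000
1 4 load 1.4545
2 8 source 5.3818
3 12 load 2.1686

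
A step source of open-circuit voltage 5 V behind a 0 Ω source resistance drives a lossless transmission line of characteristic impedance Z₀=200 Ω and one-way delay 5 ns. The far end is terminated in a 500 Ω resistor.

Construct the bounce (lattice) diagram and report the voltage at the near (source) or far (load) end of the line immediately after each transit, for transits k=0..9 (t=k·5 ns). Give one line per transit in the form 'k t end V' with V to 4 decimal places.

Γ_L=0.428571, Γ_S=-1.000000; launch V₁=5·200/200=5.000000
k=0 src: V=5.0000
k=1 load: inc=5.000000, refl=5.000000·0.428571=2.1429; V=0.000000+5.000000+2.142857=7.1429
k=2 src: inc=2.142857, refl=2.142857·-1.000000=-2.1429; V=5.000000+2.142857+-2.142857=5.0000
k=3 load: inc=-2.142857, refl=-2.142857·0.428571=-0.9184; V=7.142857+-2.142857+-0.918367=4.0816
k=4 src: inc=-0.918367, refl=-0.918367·-1.000000=0.9184; V=5.000000+-0.918367+0.918367=5.0000
k=5 load: inc=0.918367, refl=0.918367·0.428571=0.3936; V=4.081633+0.918367+0.393586=5.3936
k=6 src: inc=0.393586, refl=0.393586·-1.000000=-0.3936; V=5.000000+0.393586+-0.393586=5.0000
k=7 load: inc=-0.393586, refl=-0.393586·0.428571=-0.1687; V=5.393586+-0.393586+-0.168680=4.8313
k=8 src: inc=-0.168680, refl=-0.168680·-1.000000=0.1687; V=5.000000+-0.168680+0.168680=5.0000
k=9 load: inc=0.168680, refl=0.168680·0.428571=0.0723; V=4.831320+0.168680+0.072291=5.0723

0 0 source 5.0000
1 5 load 7.1429
2 10 source 5.0000
3 15 load 4.0816
4 20 source 5.0000
5 25 load 5.3936
6 30 source 5.0000
7 35 load 4.8313
8 40 source 5.0000
9 45 load 5.0723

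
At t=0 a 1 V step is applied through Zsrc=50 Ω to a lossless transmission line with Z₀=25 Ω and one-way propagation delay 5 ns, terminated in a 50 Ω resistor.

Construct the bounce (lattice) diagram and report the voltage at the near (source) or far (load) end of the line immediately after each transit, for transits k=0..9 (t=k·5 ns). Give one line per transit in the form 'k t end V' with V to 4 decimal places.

0 0 source 0.3333
1 5 load 0.4444
2 10 source 0.4815
3 15 load 0.4938
4 20 source 0.4979
5 25 load 0.4993
6 30 source 0.4998
7 35 load 0.4999
8 40 source 0.5000
9 45 load 0.5000

Γ_L=0.333333, Γ_S=0.333333; launch V₁=1·25/75=0.333333
k=0 src: V=0.3333
k=1 load: inc=0.333333, refl=0.333333·0.333333=0.1111; V=0.000000+0.333333+0.111111=0.4444
k=2 src: inc=0.111111, refl=0.111111·0.333333=0.0370; V=0.333333+0.111111+0.037037=0.4815
k=3 load: inc=0.037037, refl=0.037037·0.333333=0.0123; V=0.444444+0.037037+0.012346=0.4938
k=4 src: inc=0.012346, refl=0.012346·0.333333=0.0041; V=0.481481+0.012346+0.004115=0.4979
k=5 load: inc=0.004115, refl=0.004115·0.333333=0.0014; V=0.493827+0.004115+0.001372=0.4993
k=6 src: inc=0.001372, refl=0.001372·0.333333=0.0005; V=0.497942+0.001372+0.000457=0.4998
k=7 load: inc=0.000457, refl=0.000457·0.333333=0.0002; V=0.499314+0.000457+0.000152=0.4999
k=8 src: inc=0.000152, refl=0.000152·0.333333=0.0001; V=0.499771+0.000152+0.000051=0.5000
k=9 load: inc=0.000051, refl=0.000051·0.333333=0.0000; V=0.499924+0.000051+0.000017=0.5000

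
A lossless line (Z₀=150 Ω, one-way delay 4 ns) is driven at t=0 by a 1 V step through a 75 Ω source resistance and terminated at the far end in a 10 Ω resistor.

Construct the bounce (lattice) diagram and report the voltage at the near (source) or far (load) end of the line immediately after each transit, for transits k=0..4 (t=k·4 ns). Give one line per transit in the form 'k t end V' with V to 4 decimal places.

0 0 source 0.6667
1 4 load 0.0833
2 8 source 0.2778
3 12 load 0.1076
4 16 source 0.1644

Γ_L=-0.875000, Γ_S=-0.333333; launch V₁=1·150/225=0.666667
k=0 src: V=0.6667
k=1 load: inc=0.666667, refl=0.666667·-0.875000=-0.5833; V=0.000000+0.666667+-0.583333=0.0833
k=2 src: inc=-0.583333, refl=-0.583333·-0.333333=0.1944; V=0.666667+-0.583333+0.194444=0.2778
k=3 load: inc=0.194444, refl=0.194444·-0.875000=-0.1701; V=0.083333+0.194444+-0.170139=0.1076
k=4 src: inc=-0.170139, refl=-0.170139·-0.333333=0.0567; V=0.277778+-0.170139+0.056713=0.1644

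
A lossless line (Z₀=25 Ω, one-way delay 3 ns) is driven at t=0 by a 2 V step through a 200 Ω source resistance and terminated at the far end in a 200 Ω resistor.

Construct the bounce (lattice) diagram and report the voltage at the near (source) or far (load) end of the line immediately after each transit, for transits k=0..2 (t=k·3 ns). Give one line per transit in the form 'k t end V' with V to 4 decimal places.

0 0 source 0.2222
1 3 load 0.3951
2 6 source 0.5295

Γ_L=0.777778, Γ_S=0.777778; launch V₁=2·25/225=0.222222
k=0 src: V=0.2222
k=1 load: inc=0.222222, refl=0.222222·0.777778=0.1728; V=0.000000+0.222222+0.172840=0.3951
k=2 src: inc=0.172840, refl=0.172840·0.777778=0.1344; V=0.222222+0.172840+0.134431=0.5295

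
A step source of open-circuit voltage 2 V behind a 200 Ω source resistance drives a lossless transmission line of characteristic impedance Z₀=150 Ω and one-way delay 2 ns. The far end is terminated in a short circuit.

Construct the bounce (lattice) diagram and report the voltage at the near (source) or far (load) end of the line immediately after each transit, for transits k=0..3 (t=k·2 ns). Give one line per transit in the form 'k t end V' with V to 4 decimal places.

0 0 source 0.8571
1 2 load 0.0000
2 4 source -0.1224
3 6 load 0.0000

Γ_L=-1.000000, Γ_S=0.142857; launch V₁=2·150/350=0.857143
k=0 src: V=0.8571
k=1 load: inc=0.857143, refl=0.857143·-1.000000=-0.8571; V=0.000000+0.857143+-0.857143=0.0000
k=2 src: inc=-0.857143, refl=-0.857143·0.142857=-0.1224; V=0.857143+-0.857143+-0.122449=-0.1224
k=3 load: inc=-0.122449, refl=-0.122449·-1.000000=0.1224; V=0.000000+-0.122449+0.122449=0.0000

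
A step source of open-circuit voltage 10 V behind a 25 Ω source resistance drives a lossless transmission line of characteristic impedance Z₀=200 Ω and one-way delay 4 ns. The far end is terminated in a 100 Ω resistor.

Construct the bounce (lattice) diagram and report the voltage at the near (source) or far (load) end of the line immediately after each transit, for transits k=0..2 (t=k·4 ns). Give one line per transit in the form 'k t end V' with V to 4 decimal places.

Γ_L=-0.333333, Γ_S=-0.777778; launch V₁=10·200/225=8.888889
k=0 src: V=8.8889
k=1 load: inc=8.888889, refl=8.888889·-0.333333=-2.9630; V=0.000000+8.888889+-2.962963=5.9259
k=2 src: inc=-2.962963, refl=-2.962963·-0.777778=2.3045; V=8.888889+-2.962963+2.304527=8.2305

0 0 source 8.8889
1 4 load 5.9259
2 8 source 8.2305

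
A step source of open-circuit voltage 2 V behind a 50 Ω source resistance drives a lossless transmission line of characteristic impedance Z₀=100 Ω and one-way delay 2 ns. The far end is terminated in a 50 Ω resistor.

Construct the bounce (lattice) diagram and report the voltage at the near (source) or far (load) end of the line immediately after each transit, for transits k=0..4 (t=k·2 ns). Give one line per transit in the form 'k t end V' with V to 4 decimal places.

0 0 source 1.3333
1 2 load 0.8889
2 4 source 1.0370
3 6 load 0.9877
4 8 source 1.0041

Γ_L=-0.333333, Γ_S=-0.333333; launch V₁=2·100/150=1.333333
k=0 src: V=1.3333
k=1 load: inc=1.333333, refl=1.333333·-0.333333=-0.4444; V=0.000000+1.333333+-0.444444=0.8889
k=2 src: inc=-0.444444, refl=-0.444444·-0.333333=0.1481; V=1.333333+-0.444444+0.148148=1.0370
k=3 load: inc=0.148148, refl=0.148148·-0.333333=-0.0494; V=0.888889+0.148148+-0.049383=0.9877
k=4 src: inc=-0.049383, refl=-0.049383·-0.333333=0.0165; V=1.037037+-0.049383+0.016461=1.0041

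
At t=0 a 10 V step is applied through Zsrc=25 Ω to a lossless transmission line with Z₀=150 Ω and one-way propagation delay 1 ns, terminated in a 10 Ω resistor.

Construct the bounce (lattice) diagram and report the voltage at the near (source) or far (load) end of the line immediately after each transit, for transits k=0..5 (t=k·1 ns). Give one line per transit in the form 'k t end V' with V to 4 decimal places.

Γ_L=-0.875000, Γ_S=-0.714286; launch V₁=10·150/175=8.571429
k=0 src: V=8.5714
k=1 load: inc=8.571429, refl=8.571429·-0.875000=-7.5000; V=0.000000+8.571429+-7.500000=1.0714
k=2 src: inc=-7.500000, refl=-7.500000·-0.714286=5.3571; V=8.571429+-7.500000+5.357143=6.4286
k=3 load: inc=5.357143, refl=5.357143·-0.875000=-4.6875; V=1.071429+5.357143+-4.687500=1.7411
k=4 src: inc=-4.687500, refl=-4.687500·-0.714286=3.3482; V=6.428571+-4.687500+3.348214=5.0893
k=5 load: inc=3.348214, refl=3.348214·-0.875000=-2.9297; V=1.741071+3.348214+-2.929688=2.1596

0 0 source 8.5714
1 1 load 1.0714
2 2 source 6.4286
3 3 load 1.7411
4 4 source 5.0893
5 5 load 2.1596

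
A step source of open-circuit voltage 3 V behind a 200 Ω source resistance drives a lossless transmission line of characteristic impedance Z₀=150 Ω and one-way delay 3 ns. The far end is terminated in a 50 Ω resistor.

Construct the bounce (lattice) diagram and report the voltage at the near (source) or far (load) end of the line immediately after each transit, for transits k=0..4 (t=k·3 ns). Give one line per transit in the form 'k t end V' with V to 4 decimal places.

Γ_L=-0.500000, Γ_S=0.142857; launch V₁=3·150/350=1.285714
k=0 src: V=1.2857
k=1 load: inc=1.285714, refl=1.285714·-0.500000=-0.6429; V=0.000000+1.285714+-0.642857=0.6429
k=2 src: inc=-0.642857, refl=-0.642857·0.142857=-0.0918; V=1.285714+-0.642857+-0.091837=0.5510
k=3 load: inc=-0.091837, refl=-0.091837·-0.500000=0.0459; V=0.642857+-0.091837+0.045918=0.5969
k=4 src: inc=0.045918, refl=0.045918·0.142857=0.0066; V=0.551020+0.045918+0.006560=0.6035

0 0 source 1.2857
1 3 load 0.6429
2 6 source 0.5510
3 9 load 0.5969
4 12 source 0.6035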